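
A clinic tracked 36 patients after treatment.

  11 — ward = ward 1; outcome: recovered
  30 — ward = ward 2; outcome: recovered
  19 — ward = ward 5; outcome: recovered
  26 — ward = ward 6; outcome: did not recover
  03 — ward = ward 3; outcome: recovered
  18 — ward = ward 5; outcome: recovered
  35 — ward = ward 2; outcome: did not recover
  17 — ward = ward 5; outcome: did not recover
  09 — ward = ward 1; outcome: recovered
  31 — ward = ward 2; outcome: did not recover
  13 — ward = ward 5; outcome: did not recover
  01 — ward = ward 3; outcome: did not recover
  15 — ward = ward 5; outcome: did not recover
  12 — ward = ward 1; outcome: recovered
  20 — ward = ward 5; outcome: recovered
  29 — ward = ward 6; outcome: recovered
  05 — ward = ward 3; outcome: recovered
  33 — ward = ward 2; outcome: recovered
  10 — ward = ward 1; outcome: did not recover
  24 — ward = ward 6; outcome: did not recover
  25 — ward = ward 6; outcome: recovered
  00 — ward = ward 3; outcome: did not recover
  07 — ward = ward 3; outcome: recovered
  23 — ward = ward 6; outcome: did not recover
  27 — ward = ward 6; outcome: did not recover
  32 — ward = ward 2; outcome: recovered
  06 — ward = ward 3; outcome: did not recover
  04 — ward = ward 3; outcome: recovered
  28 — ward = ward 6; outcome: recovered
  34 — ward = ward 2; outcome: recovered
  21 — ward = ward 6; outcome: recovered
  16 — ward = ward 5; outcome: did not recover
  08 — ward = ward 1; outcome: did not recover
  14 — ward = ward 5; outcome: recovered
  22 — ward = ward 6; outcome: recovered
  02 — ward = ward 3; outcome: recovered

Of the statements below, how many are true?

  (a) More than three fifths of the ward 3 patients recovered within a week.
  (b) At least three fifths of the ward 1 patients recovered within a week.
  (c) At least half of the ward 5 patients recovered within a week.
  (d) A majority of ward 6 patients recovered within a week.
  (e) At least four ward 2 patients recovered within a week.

5

(a) ward 3: |A| = 8, |A ∩ B| = 5; needs |A ∩ B| / |A| > 3/5 — true.
(b) ward 1: |A| = 5, |A ∩ B| = 3; needs |A ∩ B| / |A| ≥ 3/5 — true.
(c) ward 5: |A| = 8, |A ∩ B| = 4; needs |A ∩ B| ≥ |A ∖ B| — true.
(d) ward 6: |A| = 9, |A ∩ B| = 5; needs |A ∩ B| > |A ∖ B| — true.
(e) ward 2: |A| = 6, |A ∩ B| = 4; needs |A ∩ B| ≥ 4 — true.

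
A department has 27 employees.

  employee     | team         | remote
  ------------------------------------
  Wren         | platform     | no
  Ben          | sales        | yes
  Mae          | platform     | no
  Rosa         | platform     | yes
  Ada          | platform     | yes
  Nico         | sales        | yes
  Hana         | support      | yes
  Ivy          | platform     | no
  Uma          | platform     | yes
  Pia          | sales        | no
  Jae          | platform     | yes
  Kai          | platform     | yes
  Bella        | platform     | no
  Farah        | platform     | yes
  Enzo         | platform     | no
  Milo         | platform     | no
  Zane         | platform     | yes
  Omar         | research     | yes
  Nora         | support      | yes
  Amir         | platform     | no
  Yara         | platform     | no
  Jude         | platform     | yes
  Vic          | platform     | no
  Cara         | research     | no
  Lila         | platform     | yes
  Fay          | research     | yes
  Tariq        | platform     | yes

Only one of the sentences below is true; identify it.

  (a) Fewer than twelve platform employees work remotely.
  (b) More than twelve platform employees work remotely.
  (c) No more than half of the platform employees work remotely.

|A| = 19, |A ∩ B| = 10, |A ∖ B| = 9.
(a) requires |A ∩ B| < 12: true.
(b) requires |A ∩ B| > 12: false.
(c) requires |A ∩ B| ≤ |A ∖ B|: false.

(a)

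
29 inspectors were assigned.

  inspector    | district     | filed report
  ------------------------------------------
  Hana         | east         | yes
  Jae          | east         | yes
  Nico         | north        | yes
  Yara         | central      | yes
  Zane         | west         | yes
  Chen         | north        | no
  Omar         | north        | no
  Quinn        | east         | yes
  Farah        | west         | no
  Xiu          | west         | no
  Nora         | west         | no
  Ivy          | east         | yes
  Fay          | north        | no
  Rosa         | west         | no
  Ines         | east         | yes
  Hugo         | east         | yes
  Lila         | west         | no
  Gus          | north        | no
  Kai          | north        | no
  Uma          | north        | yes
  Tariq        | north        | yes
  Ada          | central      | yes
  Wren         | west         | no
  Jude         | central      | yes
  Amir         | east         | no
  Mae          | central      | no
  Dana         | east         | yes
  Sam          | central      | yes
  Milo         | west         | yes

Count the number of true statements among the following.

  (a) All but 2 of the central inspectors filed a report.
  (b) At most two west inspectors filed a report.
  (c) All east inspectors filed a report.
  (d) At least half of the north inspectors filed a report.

1

(a) central: |A| = 5, |A ∩ B| = 4; needs |A ∖ B| = 2 — false.
(b) west: |A| = 8, |A ∩ B| = 2; needs |A ∩ B| ≤ 2 — true.
(c) east: |A| = 8, |A ∩ B| = 7; needs A ⊆ B, i.e. every element of A is in B (|A ∖ B| = 0) — false.
(d) north: |A| = 8, |A ∩ B| = 3; needs |A ∩ B| ≥ |A ∖ B| — false.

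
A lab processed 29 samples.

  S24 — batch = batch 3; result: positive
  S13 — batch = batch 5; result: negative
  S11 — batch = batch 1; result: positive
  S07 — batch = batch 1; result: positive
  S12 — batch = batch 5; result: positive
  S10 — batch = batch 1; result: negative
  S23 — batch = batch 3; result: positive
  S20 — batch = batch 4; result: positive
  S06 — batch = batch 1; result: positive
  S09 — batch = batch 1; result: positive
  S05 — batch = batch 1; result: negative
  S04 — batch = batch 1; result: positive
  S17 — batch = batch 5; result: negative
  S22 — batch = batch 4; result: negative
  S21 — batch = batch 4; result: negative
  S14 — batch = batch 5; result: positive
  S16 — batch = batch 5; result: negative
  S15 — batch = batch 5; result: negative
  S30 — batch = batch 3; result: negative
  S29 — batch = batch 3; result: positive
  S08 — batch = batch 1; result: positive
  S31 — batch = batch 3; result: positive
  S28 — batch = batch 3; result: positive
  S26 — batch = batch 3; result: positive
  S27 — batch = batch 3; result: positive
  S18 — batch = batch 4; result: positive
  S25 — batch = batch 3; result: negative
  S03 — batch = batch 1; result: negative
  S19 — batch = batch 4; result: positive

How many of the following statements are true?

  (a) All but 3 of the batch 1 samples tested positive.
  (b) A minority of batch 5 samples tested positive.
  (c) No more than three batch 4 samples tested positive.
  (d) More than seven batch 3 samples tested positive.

3

(a) batch 1: |A| = 9, |A ∩ B| = 6; needs |A ∖ B| = 3 — true.
(b) batch 5: |A| = 6, |A ∩ B| = 2; needs |A ∩ B| < |A ∖ B| — true.
(c) batch 4: |A| = 5, |A ∩ B| = 3; needs |A ∩ B| ≤ 3 — true.
(d) batch 3: |A| = 9, |A ∩ B| = 7; needs |A ∩ B| > 7 — false.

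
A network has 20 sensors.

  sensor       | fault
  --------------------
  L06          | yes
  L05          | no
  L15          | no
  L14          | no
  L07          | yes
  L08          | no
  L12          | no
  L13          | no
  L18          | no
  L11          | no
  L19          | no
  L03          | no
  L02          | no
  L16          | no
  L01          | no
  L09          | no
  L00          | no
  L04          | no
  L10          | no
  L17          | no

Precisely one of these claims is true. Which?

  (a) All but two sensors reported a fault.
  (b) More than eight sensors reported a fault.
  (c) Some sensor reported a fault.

(c)

|A| = 20, |A ∩ B| = 2, |A ∖ B| = 18.
(a) requires |A ∖ B| = 2: false.
(b) requires |A ∩ B| > 8: false.
(c) requires A ∩ B ≠ ∅ (|A ∩ B| ≥ 1): true.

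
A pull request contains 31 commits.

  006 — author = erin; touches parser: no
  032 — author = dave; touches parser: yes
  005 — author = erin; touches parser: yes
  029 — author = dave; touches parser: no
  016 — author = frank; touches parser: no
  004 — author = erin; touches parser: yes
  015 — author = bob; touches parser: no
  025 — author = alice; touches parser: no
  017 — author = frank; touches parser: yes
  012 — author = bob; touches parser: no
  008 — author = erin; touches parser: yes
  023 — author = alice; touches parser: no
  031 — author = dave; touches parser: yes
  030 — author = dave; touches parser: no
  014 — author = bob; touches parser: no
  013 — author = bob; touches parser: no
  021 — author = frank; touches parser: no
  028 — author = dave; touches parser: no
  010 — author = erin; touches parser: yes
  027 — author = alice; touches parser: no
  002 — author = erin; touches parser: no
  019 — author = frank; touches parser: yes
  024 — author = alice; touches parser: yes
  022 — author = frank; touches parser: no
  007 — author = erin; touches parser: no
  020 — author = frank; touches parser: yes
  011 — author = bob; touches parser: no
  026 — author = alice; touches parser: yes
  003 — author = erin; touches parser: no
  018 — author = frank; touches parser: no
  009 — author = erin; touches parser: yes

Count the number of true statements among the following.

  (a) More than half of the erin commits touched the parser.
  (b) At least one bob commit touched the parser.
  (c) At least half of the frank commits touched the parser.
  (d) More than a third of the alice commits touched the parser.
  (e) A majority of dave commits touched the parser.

(a) erin: |A| = 9, |A ∩ B| = 5; needs |A ∩ B| > |A ∖ B| — true.
(b) bob: |A| = 5, |A ∩ B| = 0; needs A ∩ B ≠ ∅ (|A ∩ B| ≥ 1) — false.
(c) frank: |A| = 7, |A ∩ B| = 3; needs |A ∩ B| ≥ |A ∖ B| — false.
(d) alice: |A| = 5, |A ∩ B| = 2; needs |A ∩ B| / |A| > 1/3 — true.
(e) dave: |A| = 5, |A ∩ B| = 2; needs |A ∩ B| > |A ∖ B| — false.

2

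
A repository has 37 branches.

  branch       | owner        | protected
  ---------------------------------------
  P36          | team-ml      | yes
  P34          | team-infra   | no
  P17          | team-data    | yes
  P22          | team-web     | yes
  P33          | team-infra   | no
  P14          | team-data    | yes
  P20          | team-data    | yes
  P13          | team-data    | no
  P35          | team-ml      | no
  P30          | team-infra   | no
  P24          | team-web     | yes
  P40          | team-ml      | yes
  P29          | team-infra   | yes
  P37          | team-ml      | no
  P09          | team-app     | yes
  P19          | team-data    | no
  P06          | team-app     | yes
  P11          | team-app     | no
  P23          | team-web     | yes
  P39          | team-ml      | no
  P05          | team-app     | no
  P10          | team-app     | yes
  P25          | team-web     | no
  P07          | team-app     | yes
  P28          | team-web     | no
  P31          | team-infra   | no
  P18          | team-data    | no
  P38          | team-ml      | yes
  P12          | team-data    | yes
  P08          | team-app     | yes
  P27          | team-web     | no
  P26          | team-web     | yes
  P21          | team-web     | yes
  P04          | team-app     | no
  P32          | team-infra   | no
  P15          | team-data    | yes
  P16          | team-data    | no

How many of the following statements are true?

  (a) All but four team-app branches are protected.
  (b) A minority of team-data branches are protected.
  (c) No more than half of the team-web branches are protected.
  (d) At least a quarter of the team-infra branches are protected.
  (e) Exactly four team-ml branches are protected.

(a) team-app: |A| = 8, |A ∩ B| = 5; needs |A ∖ B| = 4 — false.
(b) team-data: |A| = 9, |A ∩ B| = 5; needs |A ∩ B| < |A ∖ B| — false.
(c) team-web: |A| = 8, |A ∩ B| = 5; needs |A ∩ B| ≤ |A ∖ B| — false.
(d) team-infra: |A| = 6, |A ∩ B| = 1; needs |A ∩ B| / |A| ≥ 1/4 — false.
(e) team-ml: |A| = 6, |A ∩ B| = 3; needs |A ∩ B| = 4 — false.

0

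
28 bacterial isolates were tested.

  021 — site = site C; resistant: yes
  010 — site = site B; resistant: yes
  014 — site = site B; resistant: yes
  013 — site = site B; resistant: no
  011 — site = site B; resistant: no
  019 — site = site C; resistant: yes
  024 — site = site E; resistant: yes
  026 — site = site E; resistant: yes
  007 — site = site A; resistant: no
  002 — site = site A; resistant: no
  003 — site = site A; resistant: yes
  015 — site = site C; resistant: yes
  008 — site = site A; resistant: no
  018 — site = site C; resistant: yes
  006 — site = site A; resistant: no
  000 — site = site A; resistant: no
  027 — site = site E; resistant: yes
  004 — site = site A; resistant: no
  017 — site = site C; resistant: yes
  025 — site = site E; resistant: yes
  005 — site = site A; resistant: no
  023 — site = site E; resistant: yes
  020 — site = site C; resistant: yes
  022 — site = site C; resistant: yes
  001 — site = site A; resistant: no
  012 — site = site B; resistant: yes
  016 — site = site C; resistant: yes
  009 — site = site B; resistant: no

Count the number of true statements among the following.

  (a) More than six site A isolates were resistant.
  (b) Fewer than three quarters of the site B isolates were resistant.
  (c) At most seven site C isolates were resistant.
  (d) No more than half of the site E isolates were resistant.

1

(a) site A: |A| = 9, |A ∩ B| = 1; needs |A ∩ B| > 6 — false.
(b) site B: |A| = 6, |A ∩ B| = 3; needs |A ∩ B| / |A| < 3/4 — true.
(c) site C: |A| = 8, |A ∩ B| = 8; needs |A ∩ B| ≤ 7 — false.
(d) site E: |A| = 5, |A ∩ B| = 5; needs |A ∩ B| ≤ |A ∖ B| — false.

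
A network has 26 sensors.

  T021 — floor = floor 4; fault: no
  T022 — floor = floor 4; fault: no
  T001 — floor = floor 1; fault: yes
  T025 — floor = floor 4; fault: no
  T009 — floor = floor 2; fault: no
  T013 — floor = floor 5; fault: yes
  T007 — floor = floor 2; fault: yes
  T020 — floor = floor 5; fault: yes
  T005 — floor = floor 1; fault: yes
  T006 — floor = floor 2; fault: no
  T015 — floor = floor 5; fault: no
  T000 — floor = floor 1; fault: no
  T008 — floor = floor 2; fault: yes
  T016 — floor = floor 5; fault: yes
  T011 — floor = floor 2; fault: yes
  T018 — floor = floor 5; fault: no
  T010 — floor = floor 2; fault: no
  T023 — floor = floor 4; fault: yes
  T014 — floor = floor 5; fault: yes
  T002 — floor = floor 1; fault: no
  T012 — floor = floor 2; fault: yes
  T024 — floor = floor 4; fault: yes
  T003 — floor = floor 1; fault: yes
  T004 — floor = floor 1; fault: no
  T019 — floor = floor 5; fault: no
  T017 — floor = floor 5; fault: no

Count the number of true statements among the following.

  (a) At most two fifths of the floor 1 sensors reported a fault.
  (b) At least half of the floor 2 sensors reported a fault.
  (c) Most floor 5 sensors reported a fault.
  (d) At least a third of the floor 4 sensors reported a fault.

2

(a) floor 1: |A| = 6, |A ∩ B| = 3; needs |A ∩ B| / |A| ≤ 2/5 — false.
(b) floor 2: |A| = 7, |A ∩ B| = 4; needs |A ∩ B| ≥ |A ∖ B| — true.
(c) floor 5: |A| = 8, |A ∩ B| = 4; needs |A ∩ B| > |A ∖ B| — false.
(d) floor 4: |A| = 5, |A ∩ B| = 2; needs |A ∩ B| / |A| ≥ 1/3 — true.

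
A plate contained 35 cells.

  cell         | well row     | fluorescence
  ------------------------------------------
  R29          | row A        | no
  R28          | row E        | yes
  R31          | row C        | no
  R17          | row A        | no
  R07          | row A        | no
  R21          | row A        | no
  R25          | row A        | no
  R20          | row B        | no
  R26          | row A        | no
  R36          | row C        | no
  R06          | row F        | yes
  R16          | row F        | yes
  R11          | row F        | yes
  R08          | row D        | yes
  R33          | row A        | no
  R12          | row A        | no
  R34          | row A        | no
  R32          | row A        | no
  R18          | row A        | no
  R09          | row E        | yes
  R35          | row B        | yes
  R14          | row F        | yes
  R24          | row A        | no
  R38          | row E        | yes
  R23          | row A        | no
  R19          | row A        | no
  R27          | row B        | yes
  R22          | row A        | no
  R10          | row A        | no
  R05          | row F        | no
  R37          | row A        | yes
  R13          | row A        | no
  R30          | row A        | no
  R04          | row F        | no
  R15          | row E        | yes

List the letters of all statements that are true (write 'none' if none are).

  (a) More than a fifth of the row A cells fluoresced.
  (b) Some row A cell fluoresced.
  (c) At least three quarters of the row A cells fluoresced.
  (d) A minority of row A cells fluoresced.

(b), (d)

|A| = 19, |A ∩ B| = 1, |A ∖ B| = 18.
(a) |A ∩ B| / |A| > 1/5: fails.
(b) A ∩ B ≠ ∅ (|A ∩ B| ≥ 1): holds.
(c) |A ∩ B| / |A| ≥ 3/4: fails.
(d) |A ∩ B| < |A ∖ B|: holds.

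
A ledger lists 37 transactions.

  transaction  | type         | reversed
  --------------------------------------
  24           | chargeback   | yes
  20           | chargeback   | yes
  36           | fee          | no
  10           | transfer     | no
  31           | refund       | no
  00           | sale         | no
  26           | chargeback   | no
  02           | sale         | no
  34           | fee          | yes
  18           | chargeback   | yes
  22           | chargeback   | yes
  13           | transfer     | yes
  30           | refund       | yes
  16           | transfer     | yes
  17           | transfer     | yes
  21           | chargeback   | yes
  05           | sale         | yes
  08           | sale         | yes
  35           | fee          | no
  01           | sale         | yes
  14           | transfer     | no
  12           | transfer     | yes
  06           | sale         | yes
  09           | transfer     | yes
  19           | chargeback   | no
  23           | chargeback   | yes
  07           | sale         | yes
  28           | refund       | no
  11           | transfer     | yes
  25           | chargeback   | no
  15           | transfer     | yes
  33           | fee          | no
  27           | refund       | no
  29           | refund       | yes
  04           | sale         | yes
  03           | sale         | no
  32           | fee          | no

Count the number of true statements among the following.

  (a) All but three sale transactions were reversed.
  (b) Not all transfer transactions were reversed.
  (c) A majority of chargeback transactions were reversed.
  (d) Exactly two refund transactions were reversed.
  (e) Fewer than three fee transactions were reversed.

5

(a) sale: |A| = 9, |A ∩ B| = 6; needs |A ∖ B| = 3 — true.
(b) transfer: |A| = 9, |A ∩ B| = 7; needs A ⊄ B (|A ∖ B| ≥ 1) — true.
(c) chargeback: |A| = 9, |A ∩ B| = 6; needs |A ∩ B| > |A ∖ B| — true.
(d) refund: |A| = 5, |A ∩ B| = 2; needs |A ∩ B| = 2 — true.
(e) fee: |A| = 5, |A ∩ B| = 1; needs |A ∩ B| < 3 — true.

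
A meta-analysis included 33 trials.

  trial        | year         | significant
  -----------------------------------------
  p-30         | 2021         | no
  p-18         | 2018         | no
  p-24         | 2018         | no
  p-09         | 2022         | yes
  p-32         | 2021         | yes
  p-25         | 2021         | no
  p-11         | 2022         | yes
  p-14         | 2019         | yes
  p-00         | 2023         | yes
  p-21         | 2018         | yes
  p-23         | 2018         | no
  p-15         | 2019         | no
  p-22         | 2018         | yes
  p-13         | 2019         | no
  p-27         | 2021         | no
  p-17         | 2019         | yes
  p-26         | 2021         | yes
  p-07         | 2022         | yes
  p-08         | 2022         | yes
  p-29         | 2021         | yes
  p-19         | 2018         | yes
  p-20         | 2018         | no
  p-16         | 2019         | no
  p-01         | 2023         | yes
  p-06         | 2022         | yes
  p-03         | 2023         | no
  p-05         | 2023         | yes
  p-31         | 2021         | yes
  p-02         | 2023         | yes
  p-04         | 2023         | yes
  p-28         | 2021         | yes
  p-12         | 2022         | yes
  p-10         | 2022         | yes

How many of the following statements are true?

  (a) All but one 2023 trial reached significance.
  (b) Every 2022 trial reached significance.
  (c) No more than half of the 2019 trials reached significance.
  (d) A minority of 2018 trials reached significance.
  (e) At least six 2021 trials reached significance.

4

(a) 2023: |A| = 6, |A ∩ B| = 5; needs |A ∖ B| = 1 — true.
(b) 2022: |A| = 7, |A ∩ B| = 7; needs A ⊆ B, i.e. every element of A is in B (|A ∖ B| = 0) — true.
(c) 2019: |A| = 5, |A ∩ B| = 2; needs |A ∩ B| ≤ |A ∖ B| — true.
(d) 2018: |A| = 7, |A ∩ B| = 3; needs |A ∩ B| < |A ∖ B| — true.
(e) 2021: |A| = 8, |A ∩ B| = 5; needs |A ∩ B| ≥ 6 — false.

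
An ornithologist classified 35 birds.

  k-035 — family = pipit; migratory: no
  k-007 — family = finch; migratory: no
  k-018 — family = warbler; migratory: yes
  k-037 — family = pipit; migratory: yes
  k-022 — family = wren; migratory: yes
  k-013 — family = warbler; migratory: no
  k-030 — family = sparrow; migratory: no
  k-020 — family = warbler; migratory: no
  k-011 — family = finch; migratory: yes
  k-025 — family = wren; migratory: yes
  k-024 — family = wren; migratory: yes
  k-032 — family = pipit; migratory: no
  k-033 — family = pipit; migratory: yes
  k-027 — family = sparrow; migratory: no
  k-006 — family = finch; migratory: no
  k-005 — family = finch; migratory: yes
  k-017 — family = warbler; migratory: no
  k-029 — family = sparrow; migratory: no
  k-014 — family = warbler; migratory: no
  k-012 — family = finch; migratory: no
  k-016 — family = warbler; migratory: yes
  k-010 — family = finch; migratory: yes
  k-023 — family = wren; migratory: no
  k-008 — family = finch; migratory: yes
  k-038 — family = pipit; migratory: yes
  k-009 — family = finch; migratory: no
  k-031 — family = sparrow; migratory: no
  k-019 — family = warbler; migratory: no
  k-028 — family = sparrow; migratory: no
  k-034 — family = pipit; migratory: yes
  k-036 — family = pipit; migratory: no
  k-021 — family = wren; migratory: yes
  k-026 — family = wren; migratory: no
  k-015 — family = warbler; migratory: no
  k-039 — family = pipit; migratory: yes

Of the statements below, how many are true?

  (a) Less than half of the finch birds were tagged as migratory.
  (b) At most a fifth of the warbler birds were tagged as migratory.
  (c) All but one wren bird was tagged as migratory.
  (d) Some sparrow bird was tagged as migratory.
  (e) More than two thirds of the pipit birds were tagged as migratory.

(a) finch: |A| = 8, |A ∩ B| = 4; needs |A ∩ B| < |A ∖ B| — false.
(b) warbler: |A| = 8, |A ∩ B| = 2; needs |A ∩ B| / |A| ≤ 1/5 — false.
(c) wren: |A| = 6, |A ∩ B| = 4; needs |A ∖ B| = 1 — false.
(d) sparrow: |A| = 5, |A ∩ B| = 0; needs A ∩ B ≠ ∅ (|A ∩ B| ≥ 1) — false.
(e) pipit: |A| = 8, |A ∩ B| = 5; needs |A ∩ B| / |A| > 2/3 — false.

0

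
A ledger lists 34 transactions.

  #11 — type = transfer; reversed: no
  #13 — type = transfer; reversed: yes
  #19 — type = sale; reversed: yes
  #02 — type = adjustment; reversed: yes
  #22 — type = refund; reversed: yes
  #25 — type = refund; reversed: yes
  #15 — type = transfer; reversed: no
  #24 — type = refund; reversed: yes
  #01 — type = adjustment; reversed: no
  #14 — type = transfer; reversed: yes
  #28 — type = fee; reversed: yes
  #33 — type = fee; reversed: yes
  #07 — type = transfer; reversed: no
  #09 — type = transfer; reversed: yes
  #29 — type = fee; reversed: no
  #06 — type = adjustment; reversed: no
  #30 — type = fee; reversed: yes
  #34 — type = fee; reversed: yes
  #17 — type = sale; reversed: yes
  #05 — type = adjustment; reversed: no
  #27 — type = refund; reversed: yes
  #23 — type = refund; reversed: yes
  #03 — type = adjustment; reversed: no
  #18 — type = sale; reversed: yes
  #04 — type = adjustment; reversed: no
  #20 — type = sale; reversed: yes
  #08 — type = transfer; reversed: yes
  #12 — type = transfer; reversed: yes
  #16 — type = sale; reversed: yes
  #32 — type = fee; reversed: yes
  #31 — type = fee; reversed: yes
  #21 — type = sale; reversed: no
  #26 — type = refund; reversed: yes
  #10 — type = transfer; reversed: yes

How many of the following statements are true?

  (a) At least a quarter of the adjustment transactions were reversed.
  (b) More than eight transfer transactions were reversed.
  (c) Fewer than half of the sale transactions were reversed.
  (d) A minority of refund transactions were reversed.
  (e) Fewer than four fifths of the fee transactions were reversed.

0

(a) adjustment: |A| = 6, |A ∩ B| = 1; needs |A ∩ B| / |A| ≥ 1/4 — false.
(b) transfer: |A| = 9, |A ∩ B| = 6; needs |A ∩ B| > 8 — false.
(c) sale: |A| = 6, |A ∩ B| = 5; needs |A ∩ B| < |A ∖ B| — false.
(d) refund: |A| = 6, |A ∩ B| = 6; needs |A ∩ B| < |A ∖ B| — false.
(e) fee: |A| = 7, |A ∩ B| = 6; needs |A ∩ B| / |A| < 4/5 — false.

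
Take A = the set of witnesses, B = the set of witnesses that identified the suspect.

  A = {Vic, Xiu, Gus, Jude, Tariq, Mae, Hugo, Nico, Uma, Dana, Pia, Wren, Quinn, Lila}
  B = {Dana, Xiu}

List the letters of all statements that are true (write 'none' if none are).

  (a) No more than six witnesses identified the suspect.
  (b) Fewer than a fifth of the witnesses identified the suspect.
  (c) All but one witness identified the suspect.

(a), (b)

|A| = 14, |A ∩ B| = 2, |A ∖ B| = 12.
(a) |A ∩ B| ≤ 6: holds.
(b) |A ∩ B| / |A| < 1/5: holds.
(c) |A ∖ B| = 1: fails.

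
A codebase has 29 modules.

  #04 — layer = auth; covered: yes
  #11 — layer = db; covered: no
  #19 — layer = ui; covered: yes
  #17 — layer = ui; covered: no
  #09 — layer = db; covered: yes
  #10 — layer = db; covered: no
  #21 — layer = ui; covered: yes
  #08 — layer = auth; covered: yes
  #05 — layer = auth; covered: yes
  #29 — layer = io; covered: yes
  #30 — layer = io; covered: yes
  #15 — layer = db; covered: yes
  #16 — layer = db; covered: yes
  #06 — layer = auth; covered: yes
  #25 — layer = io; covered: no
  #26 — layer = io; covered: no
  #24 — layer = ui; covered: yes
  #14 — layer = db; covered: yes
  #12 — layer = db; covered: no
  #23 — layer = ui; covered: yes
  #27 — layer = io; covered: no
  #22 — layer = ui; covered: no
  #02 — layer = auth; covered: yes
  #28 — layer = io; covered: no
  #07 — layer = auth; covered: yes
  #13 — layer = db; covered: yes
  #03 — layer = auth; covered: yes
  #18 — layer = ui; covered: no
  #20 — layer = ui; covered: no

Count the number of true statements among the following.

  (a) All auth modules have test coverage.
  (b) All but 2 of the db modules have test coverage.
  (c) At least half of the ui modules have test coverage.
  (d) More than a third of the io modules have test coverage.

2

(a) auth: |A| = 7, |A ∩ B| = 7; needs A ⊆ B, i.e. every element of A is in B (|A ∖ B| = 0) — true.
(b) db: |A| = 8, |A ∩ B| = 5; needs |A ∖ B| = 2 — false.
(c) ui: |A| = 8, |A ∩ B| = 4; needs |A ∩ B| ≥ |A ∖ B| — true.
(d) io: |A| = 6, |A ∩ B| = 2; needs |A ∩ B| / |A| > 1/3 — false.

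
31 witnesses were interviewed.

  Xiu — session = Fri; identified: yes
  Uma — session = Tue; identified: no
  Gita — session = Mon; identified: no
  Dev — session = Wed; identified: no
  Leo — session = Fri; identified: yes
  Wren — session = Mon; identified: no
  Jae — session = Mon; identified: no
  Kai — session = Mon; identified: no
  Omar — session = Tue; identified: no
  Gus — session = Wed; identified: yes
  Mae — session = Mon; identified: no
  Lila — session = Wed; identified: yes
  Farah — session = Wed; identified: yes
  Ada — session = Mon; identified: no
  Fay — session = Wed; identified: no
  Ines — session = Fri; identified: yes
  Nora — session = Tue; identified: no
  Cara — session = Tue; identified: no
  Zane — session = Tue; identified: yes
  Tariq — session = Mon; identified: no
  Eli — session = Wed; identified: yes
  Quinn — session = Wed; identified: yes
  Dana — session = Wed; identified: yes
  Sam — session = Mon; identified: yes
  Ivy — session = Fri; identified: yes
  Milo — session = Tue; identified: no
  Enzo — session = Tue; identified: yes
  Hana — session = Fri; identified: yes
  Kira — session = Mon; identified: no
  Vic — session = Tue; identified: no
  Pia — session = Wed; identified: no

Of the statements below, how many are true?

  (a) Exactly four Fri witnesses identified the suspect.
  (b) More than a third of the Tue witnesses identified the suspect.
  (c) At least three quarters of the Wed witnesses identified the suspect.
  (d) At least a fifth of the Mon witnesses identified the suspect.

0

(a) Fri: |A| = 5, |A ∩ B| = 5; needs |A ∩ B| = 4 — false.
(b) Tue: |A| = 8, |A ∩ B| = 2; needs |A ∩ B| / |A| > 1/3 — false.
(c) Wed: |A| = 9, |A ∩ B| = 6; needs |A ∩ B| / |A| ≥ 3/4 — false.
(d) Mon: |A| = 9, |A ∩ B| = 1; needs |A ∩ B| / |A| ≥ 1/5 — false.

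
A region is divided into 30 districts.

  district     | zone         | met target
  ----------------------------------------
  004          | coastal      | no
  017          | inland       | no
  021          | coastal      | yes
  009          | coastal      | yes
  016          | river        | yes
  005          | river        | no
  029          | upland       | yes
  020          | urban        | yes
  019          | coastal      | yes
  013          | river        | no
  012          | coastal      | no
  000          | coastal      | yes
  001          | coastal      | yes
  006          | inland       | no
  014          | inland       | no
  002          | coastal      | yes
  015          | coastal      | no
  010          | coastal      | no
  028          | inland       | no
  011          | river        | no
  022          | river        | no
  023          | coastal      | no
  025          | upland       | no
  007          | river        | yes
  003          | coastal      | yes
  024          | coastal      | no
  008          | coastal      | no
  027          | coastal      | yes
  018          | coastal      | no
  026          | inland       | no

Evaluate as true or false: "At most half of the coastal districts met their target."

True

'At most half of the coastal districts met their target' holds iff |A ∩ B| ≤ |A ∖ B|.
|A| = 16, |A ∩ B| = 8, |A ∖ B| = 8.
8 = 8, so the statement is true.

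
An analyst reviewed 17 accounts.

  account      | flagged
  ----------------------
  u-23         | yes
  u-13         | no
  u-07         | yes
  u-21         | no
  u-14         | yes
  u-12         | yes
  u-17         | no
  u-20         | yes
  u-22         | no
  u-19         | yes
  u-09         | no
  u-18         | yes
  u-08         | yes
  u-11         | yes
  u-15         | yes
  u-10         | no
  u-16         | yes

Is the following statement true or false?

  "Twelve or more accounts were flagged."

False

'Twelve or more accounts were flagged' holds iff |A ∩ B| ≥ 12.
|A| = 17, |A ∩ B| = 11, |A ∖ B| = 6.
|A ∩ B| = 11, so the statement is false.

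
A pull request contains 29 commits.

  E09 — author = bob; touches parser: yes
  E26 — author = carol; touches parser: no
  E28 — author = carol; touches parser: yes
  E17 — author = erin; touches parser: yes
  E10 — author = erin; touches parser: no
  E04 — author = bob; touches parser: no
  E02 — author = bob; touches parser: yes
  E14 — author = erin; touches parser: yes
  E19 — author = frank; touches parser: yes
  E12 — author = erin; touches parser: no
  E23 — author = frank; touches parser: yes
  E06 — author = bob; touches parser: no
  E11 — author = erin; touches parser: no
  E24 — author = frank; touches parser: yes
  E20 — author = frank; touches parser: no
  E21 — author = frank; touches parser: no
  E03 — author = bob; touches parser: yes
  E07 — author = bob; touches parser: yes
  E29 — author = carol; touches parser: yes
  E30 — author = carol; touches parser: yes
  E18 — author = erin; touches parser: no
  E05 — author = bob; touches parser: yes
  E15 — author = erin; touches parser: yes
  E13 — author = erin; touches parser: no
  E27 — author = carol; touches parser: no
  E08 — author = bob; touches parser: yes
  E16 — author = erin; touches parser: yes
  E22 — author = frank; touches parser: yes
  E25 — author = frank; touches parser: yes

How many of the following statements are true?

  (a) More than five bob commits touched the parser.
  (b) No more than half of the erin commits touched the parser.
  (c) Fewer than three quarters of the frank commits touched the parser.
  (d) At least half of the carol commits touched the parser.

(a) bob: |A| = 8, |A ∩ B| = 6; needs |A ∩ B| > 5 — true.
(b) erin: |A| = 9, |A ∩ B| = 4; needs |A ∩ B| ≤ |A ∖ B| — true.
(c) frank: |A| = 7, |A ∩ B| = 5; needs |A ∩ B| / |A| < 3/4 — true.
(d) carol: |A| = 5, |A ∩ B| = 3; needs |A ∩ B| ≥ |A ∖ B| — true.

4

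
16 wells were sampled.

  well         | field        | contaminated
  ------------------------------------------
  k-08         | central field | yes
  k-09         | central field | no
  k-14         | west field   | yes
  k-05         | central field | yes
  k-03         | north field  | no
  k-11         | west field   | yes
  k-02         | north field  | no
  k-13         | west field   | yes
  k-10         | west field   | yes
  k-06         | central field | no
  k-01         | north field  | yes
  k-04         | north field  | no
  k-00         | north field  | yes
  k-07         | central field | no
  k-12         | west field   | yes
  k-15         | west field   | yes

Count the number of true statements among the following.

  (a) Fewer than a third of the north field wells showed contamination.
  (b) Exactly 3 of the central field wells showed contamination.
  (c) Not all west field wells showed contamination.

0

(a) north field: |A| = 5, |A ∩ B| = 2; needs |A ∩ B| / |A| < 1/3 — false.
(b) central field: |A| = 5, |A ∩ B| = 2; needs |A ∩ B| = 3 — false.
(c) west field: |A| = 6, |A ∩ B| = 6; needs A ⊄ B (|A ∖ B| ≥ 1) — false.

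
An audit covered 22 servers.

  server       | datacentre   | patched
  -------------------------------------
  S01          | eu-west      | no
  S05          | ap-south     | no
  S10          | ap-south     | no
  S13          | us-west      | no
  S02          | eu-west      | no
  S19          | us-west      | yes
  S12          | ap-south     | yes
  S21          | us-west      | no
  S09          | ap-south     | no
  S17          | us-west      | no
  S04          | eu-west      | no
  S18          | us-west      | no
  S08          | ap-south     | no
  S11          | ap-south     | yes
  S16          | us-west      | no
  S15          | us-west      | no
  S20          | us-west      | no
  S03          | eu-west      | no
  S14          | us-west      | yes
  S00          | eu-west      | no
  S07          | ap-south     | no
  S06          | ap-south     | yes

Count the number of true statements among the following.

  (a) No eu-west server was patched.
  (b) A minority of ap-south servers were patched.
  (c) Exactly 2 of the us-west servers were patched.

(a) eu-west: |A| = 5, |A ∩ B| = 0; needs A ∩ B = ∅ (|A ∩ B| = 0) — true.
(b) ap-south: |A| = 8, |A ∩ B| = 3; needs |A ∩ B| < |A ∖ B| — true.
(c) us-west: |A| = 9, |A ∩ B| = 2; needs |A ∩ B| = 2 — true.

3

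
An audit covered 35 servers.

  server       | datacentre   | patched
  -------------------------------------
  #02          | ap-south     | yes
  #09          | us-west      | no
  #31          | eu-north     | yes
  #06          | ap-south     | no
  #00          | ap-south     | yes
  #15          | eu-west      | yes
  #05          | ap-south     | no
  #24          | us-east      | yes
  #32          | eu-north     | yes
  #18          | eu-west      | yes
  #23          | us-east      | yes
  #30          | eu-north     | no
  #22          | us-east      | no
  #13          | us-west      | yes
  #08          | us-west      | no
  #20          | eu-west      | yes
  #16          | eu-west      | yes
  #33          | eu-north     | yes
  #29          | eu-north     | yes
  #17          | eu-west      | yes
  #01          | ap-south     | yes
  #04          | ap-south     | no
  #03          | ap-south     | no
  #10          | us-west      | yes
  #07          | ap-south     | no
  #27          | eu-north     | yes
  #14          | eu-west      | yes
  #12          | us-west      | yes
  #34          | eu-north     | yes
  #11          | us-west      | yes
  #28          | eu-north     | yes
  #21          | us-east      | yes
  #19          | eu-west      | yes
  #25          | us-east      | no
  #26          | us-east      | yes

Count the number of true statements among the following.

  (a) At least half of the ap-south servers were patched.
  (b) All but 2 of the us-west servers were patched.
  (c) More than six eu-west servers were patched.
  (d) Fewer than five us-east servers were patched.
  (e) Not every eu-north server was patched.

4

(a) ap-south: |A| = 8, |A ∩ B| = 3; needs |A ∩ B| ≥ |A ∖ B| — false.
(b) us-west: |A| = 6, |A ∩ B| = 4; needs |A ∖ B| = 2 — true.
(c) eu-west: |A| = 7, |A ∩ B| = 7; needs |A ∩ B| > 6 — true.
(d) us-east: |A| = 6, |A ∩ B| = 4; needs |A ∩ B| < 5 — true.
(e) eu-north: |A| = 8, |A ∩ B| = 7; needs A ⊄ B (|A ∖ B| ≥ 1) — true.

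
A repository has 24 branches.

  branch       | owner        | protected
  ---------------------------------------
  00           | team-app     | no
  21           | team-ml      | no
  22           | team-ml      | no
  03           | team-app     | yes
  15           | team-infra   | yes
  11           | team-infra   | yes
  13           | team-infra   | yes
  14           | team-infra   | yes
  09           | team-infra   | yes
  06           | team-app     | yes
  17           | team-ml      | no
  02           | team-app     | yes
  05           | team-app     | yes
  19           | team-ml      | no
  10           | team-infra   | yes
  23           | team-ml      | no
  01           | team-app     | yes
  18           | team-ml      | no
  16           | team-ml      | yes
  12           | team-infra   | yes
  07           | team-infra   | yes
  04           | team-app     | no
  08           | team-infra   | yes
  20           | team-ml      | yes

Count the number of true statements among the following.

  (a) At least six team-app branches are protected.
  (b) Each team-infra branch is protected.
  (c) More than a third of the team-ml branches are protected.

1

(a) team-app: |A| = 7, |A ∩ B| = 5; needs |A ∩ B| ≥ 6 — false.
(b) team-infra: |A| = 9, |A ∩ B| = 9; needs A ⊆ B, i.e. every element of A is in B (|A ∖ B| = 0) — true.
(c) team-ml: |A| = 8, |A ∩ B| = 2; needs |A ∩ B| / |A| > 1/3 — false.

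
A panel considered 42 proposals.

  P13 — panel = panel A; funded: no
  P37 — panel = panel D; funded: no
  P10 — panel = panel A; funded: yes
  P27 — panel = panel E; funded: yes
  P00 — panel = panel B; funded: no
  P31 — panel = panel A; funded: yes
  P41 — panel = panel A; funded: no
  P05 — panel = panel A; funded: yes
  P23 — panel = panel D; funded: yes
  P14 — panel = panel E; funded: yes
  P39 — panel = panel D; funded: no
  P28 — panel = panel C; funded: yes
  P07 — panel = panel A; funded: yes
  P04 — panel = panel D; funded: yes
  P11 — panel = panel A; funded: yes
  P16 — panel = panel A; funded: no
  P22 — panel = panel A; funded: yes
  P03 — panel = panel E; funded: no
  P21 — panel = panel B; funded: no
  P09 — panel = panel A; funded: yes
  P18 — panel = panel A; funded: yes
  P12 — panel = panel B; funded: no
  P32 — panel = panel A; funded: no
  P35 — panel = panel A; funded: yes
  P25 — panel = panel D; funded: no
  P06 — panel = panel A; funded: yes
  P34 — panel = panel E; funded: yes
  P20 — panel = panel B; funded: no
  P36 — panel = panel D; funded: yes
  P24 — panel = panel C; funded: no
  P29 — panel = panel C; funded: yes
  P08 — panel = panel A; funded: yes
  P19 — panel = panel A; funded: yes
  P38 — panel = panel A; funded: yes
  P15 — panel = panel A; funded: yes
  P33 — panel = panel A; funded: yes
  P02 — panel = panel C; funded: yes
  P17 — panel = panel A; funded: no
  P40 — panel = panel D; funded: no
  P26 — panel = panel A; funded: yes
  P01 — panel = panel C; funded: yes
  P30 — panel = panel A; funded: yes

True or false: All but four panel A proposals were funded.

Truth condition: |A ∖ B| = 4.
|A| = 22, |A ∩ B| = 17, |A ∖ B| = 5.
|A ∖ B| = 5, so the statement is false.

False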